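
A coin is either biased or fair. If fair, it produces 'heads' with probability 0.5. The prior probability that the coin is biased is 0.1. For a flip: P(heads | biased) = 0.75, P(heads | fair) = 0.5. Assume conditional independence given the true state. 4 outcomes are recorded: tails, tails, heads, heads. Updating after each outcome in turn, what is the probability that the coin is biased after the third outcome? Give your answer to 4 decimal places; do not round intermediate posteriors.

After 'tails': P(biased) = 0.25·0.1000 / (0.25·0.1000 + 0.5·0.9000) ≈ 0.0526
After 'tails': P(biased) = 0.25·0.0526 / (0.25·0.0526 + 0.5·0.9474) ≈ 0.0270
After 'heads': P(biased) = 0.75·0.0270 / (0.75·0.0270 + 0.5·0.9730) ≈ 0.0400

0.0400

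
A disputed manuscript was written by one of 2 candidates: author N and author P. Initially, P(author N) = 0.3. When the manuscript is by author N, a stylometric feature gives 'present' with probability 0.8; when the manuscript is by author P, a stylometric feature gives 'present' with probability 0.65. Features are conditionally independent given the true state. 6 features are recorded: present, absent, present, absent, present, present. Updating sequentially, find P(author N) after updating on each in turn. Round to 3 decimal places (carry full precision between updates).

0.243

Each posterior becomes the prior for the next update.
After 'present': P(author N) = 0.8·0.3000 / (0.8·0.3000 + 0.65·0.7000) ≈ 0.3453
After 'absent': P(author N) = 0.2·0.3453 / (0.2·0.3453 + 0.35·0.6547) ≈ 0.2316
After 'present': P(author N) = 0.8·0.2316 / (0.8·0.2316 + 0.65·0.7684) ≈ 0.2706
After 'absent': P(author N) = 0.2·0.2706 / (0.2·0.2706 + 0.35·0.7294) ≈ 0.1749
After 'present': P(author N) = 0.8·0.1749 / (0.8·0.1749 + 0.65·0.8251) ≈ 0.2069
After 'present': P(author N) = 0.8·0.2069 / (0.8·0.2069 + 0.65·0.7931) ≈ 0.2431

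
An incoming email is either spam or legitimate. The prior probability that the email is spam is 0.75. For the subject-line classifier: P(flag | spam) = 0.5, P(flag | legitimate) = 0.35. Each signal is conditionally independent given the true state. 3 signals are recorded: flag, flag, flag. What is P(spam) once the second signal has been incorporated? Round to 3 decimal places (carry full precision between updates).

0.860

Apply Bayes' rule sequentially, carrying P(spam) forward.
After 'flag': P(spam) = 0.5·0.7500 / (0.5·0.7500 + 0.35·0.2500) ≈ 0.8108
After 'flag': P(spam) = 0.5·0.8108 / (0.5·0.8108 + 0.35·0.1892) ≈ 0.8596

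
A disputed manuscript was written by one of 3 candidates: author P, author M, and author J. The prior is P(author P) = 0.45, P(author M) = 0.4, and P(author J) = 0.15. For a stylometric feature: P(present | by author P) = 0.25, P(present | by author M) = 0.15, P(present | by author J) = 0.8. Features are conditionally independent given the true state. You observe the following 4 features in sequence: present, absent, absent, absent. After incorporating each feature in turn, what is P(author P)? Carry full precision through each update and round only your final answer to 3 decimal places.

Apply Bayes' rule sequentially, carrying P(author P) forward.
After 'present': normaliser = 0.25·0.4500 + 0.15·0.4000 + 0.8·0.1500; P(author P) ≈ 0.3846, P(author M) ≈ 0.2051, P(author J) ≈ 0.4103
After 'absent': normaliser = 0.75·0.3846 + 0.85·0.2051 + 0.2·0.4103; P(author P) ≈ 0.5294, P(author M) ≈ 0.3200, P(author J) ≈ 0.1506
After 'absent': normaliser = 0.75·0.5294 + 0.85·0.3200 + 0.2·0.1506; P(author P) ≈ 0.5679, P(author M) ≈ 0.3890, P(author J) ≈ 0.0431
After 'absent': normaliser = 0.75·0.5679 + 0.85·0.3890 + 0.2·0.0431; P(author P) ≈ 0.5566, P(author M) ≈ 0.4321, P(author J) ≈ 0.0113

0.557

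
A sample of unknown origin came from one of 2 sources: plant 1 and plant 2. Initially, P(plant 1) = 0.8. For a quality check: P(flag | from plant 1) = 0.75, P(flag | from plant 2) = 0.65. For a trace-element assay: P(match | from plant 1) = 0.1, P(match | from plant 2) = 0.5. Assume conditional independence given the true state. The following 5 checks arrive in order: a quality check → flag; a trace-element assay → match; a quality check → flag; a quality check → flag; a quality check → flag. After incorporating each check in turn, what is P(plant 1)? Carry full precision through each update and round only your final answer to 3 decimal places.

0.586

Apply Bayes' rule sequentially, carrying P(plant 1) forward.
After a quality check='flag': P(plant 1) = 0.75·0.8000 / (0.75·0.8000 + 0.65·0.2000) ≈ 0.8219
After a trace-element assay='match': P(plant 1) = 0.1·0.8219 / (0.1·0.8219 + 0.5·0.1781) ≈ 0.4800
After a quality check='flag': P(plant 1) = 0.75·0.4800 / (0.75·0.4800 + 0.65·0.5200) ≈ 0.5158
After a quality check='flag': P(plant 1) = 0.75·0.5158 / (0.75·0.5158 + 0.65·0.4842) ≈ 0.5514
After a quality check='flag': P(plant 1) = 0.75·0.5514 / (0.75·0.5514 + 0.65·0.4486) ≈ 0.5864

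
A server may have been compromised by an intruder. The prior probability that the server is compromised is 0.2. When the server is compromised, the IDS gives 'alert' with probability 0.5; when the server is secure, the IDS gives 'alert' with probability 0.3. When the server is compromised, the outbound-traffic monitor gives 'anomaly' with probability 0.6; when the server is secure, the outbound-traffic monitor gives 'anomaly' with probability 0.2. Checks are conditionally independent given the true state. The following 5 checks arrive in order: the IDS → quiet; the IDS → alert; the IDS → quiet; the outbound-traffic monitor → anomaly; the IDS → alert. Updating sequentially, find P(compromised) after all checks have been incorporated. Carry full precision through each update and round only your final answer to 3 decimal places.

0.515

Apply Bayes' rule sequentially, carrying P(compromised) forward.
After the IDS='quiet': P(compromised) = 0.5·0.2000 / (0.5·0.2000 + 0.7·0.8000) ≈ 0.1515
After the IDS='alert': P(compromised) = 0.5·0.1515 / (0.5·0.1515 + 0.3·0.8485) ≈ 0.2294
After the IDS='quiet': P(compromised) = 0.5·0.2294 / (0.5·0.2294 + 0.7·0.7706) ≈ 0.1753
After the outbound-traffic monitor='anomaly': P(compromised) = 0.6·0.1753 / (0.6·0.1753 + 0.2·0.8247) ≈ 0.3894
After the IDS='alert': P(compromised) = 0.5·0.3894 / (0.5·0.3894 + 0.3·0.6106) ≈ 0.5153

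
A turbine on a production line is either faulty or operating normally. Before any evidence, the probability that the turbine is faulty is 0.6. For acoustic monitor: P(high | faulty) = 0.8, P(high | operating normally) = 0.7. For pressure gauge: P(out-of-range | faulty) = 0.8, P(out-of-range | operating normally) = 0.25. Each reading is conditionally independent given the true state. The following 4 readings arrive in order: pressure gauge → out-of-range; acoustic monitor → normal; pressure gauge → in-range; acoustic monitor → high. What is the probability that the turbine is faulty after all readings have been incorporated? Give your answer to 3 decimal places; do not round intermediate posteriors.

0.494

After pressure gauge='out-of-range': P(faulty) = 0.8·0.6000 / (0.8·0.6000 + 0.25·0.4000) ≈ 0.8276
After acoustic monitor='normal': P(faulty) = 0.2·0.8276 / (0.2·0.8276 + 0.3·0.1724) ≈ 0.7619
After pressure gauge='in-range': P(faulty) = 0.2·0.7619 / (0.2·0.7619 + 0.75·0.2381) ≈ 0.4604
After acoustic monitor='high': P(faulty) = 0.8·0.4604 / (0.8·0.4604 + 0.7·0.5396) ≈ 0.4937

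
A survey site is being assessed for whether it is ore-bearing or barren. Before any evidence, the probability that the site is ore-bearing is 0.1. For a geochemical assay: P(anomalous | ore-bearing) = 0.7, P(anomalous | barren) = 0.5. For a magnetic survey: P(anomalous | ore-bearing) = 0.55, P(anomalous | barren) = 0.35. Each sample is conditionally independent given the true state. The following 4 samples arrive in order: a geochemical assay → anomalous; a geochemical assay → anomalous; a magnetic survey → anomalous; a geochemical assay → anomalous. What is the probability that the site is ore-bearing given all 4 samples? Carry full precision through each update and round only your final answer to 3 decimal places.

0.324

After a geochemical assay='anomalous': P(ore) = 0.7·0.1000 / (0.7·0.1000 + 0.5·0.9000) ≈ 0.1346
After a geochemical assay='anomalous': P(ore) = 0.7·0.1346 / (0.7·0.1346 + 0.5·0.8654) ≈ 0.1788
After a magnetic survey='anomalous': P(ore) = 0.55·0.1788 / (0.55·0.1788 + 0.35·0.8212) ≈ 0.2550
After a geochemical assay='anomalous': P(ore) = 0.7·0.2550 / (0.7·0.2550 + 0.5·0.7450) ≈ 0.3239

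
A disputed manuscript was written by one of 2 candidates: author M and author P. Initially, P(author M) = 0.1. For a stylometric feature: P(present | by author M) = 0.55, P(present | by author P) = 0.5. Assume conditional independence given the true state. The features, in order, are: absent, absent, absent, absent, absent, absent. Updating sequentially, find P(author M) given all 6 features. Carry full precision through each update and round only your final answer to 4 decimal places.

After 'absent': P(author M) = 0.45·0.1000 / (0.45·0.1000 + 0.5·0.9000) ≈ 0.0909
After 'absent': P(author M) = 0.45·0.0909 / (0.45·0.0909 + 0.5·0.9091) ≈ 0.0826
After 'absent': P(author M) = 0.45·0.0826 / (0.45·0.0826 + 0.5·0.9174) ≈ 0.0749
After 'absent': P(author M) = 0.45·0.0749 / (0.45·0.0749 + 0.5·0.9251) ≈ 0.0679
After 'absent': P(author M) = 0.45·0.0679 / (0.45·0.0679 + 0.5·0.9321) ≈ 0.0616
After 'absent': P(author M) = 0.45·0.0616 / (0.45·0.0616 + 0.5·0.9384) ≈ 0.0558

0.0558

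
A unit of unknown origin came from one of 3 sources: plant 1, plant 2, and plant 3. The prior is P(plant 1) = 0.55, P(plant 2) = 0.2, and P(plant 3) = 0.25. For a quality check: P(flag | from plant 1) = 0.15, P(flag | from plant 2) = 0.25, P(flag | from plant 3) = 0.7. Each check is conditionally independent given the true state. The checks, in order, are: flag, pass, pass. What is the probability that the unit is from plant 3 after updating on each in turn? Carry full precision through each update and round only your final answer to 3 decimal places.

0.152

Apply Bayes' rule sequentially, carrying P(plant 3) forward.
After 'flag': normaliser = 0.15·0.5500 + 0.25·0.2000 + 0.7·0.2500; P(plant 1) ≈ 0.2683, P(plant 2) ≈ 0.1626, P(plant 3) ≈ 0.5691
After 'pass': normaliser = 0.85·0.2683 + 0.75·0.1626 + 0.3·0.5691; P(plant 1) ≈ 0.4379, P(plant 2) ≈ 0.2342, P(plant 3) ≈ 0.3279
After 'pass': normaliser = 0.85·0.4379 + 0.75·0.2342 + 0.3·0.3279; P(plant 1) ≈ 0.5760, P(plant 2) ≈ 0.2718, P(plant 3) ≈ 0.1522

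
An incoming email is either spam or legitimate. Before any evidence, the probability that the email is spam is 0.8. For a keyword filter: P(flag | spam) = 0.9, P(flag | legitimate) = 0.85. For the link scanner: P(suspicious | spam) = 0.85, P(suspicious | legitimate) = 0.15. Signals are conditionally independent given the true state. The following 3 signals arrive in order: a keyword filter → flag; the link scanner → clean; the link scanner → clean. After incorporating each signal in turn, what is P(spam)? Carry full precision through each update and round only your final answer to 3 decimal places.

0.117

Apply Bayes' rule sequentially, carrying P(spam) forward.
After a keyword filter='flag': P(spam) = 0.9·0.8000 / (0.9·0.8000 + 0.85·0.2000) ≈ 0.8090
After the link scanner='clean': P(spam) = 0.15·0.8090 / (0.15·0.8090 + 0.85·0.1910) ≈ 0.4277
After the link scanner='clean': P(spam) = 0.15·0.4277 / (0.15·0.4277 + 0.85·0.5723) ≈ 0.1165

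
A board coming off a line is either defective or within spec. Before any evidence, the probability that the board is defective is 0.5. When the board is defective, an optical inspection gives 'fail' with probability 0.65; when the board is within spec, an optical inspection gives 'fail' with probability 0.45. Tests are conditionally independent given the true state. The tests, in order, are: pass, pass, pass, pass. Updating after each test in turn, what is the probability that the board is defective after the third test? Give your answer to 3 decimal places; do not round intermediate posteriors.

0.205

After 'pass': P(defective) = 0.35·0.5000 / (0.35·0.5000 + 0.55·0.5000) ≈ 0.3889
After 'pass': P(defective) = 0.35·0.3889 / (0.35·0.3889 + 0.55·0.6111) ≈ 0.2882
After 'pass': P(defective) = 0.35·0.2882 / (0.35·0.2882 + 0.55·0.7118) ≈ 0.2049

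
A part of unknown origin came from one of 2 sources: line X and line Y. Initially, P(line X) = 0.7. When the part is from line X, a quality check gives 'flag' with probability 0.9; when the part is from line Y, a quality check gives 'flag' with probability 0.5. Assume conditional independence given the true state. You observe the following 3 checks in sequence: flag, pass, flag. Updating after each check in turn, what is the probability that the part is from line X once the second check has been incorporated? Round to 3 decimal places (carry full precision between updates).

After 'flag': P(line X) = 0.9·0.7000 / (0.9·0.7000 + 0.5·0.3000) ≈ 0.8077
After 'pass': P(line X) = 0.1·0.8077 / (0.1·0.8077 + 0.5·0.1923) ≈ 0.4565

0.457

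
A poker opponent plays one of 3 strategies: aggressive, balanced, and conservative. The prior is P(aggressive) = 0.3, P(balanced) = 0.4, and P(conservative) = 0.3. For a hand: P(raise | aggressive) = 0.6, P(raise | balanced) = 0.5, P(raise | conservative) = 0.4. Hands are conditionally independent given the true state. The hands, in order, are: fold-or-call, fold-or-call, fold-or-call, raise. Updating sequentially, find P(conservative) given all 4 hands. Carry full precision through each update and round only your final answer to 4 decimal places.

0.4151

Each posterior becomes the prior for the next update.
After 'fold-or-call': normaliser = 0.4·0.3000 + 0.5·0.4000 + 0.6·0.3000; P(aggressive) ≈ 0.2400, P(balanced) ≈ 0.4000, P(conservative) ≈ 0.3600
After 'fold-or-call': normaliser = 0.4·0.2400 + 0.5·0.4000 + 0.6·0.3600; P(aggressive) ≈ 0.1875, P(balanced) ≈ 0.3906, P(conservative) ≈ 0.4219
After 'fold-or-call': normaliser = 0.4·0.1875 + 0.5·0.3906 + 0.6·0.4219; P(aggressive) ≈ 0.1433, P(balanced) ≈ 0.3731, P(conservative) ≈ 0.4836
After 'raise': normaliser = 0.6·0.1433 + 0.5·0.3731 + 0.4·0.4836; P(aggressive) ≈ 0.1845, P(balanced) ≈ 0.4004, P(conservative) ≈ 0.4151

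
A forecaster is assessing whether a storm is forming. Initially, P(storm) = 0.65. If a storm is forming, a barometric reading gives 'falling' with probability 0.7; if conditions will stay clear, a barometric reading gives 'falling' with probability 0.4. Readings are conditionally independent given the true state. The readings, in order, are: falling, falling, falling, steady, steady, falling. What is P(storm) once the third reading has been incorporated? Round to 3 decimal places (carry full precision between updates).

After 'falling': P(storm) = 0.7·0.6500 / (0.7·0.6500 + 0.4·0.3500) ≈ 0.7647
After 'falling': P(storm) = 0.7·0.7647 / (0.7·0.7647 + 0.4·0.2353) ≈ 0.8505
After 'falling': P(storm) = 0.7·0.8505 / (0.7·0.8505 + 0.4·0.1495) ≈ 0.9087

0.909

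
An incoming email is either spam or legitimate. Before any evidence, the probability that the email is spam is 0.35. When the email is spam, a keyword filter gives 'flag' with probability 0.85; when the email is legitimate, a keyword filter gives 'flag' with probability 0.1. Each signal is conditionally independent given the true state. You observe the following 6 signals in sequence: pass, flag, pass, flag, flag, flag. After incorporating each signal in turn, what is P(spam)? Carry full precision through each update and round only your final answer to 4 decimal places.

After 'pass': P(spam) = 0.15·0.3500 / (0.15·0.3500 + 0.9·0.6500) ≈ 0.0824
After 'flag': P(spam) = 0.85·0.0824 / (0.85·0.0824 + 0.1·0.9176) ≈ 0.4327
After 'pass': P(spam) = 0.15·0.4327 / (0.15·0.4327 + 0.9·0.5673) ≈ 0.1128
After 'flag': P(spam) = 0.85·0.1128 / (0.85·0.1128 + 0.1·0.8872) ≈ 0.5194
After 'flag': P(spam) = 0.85·0.5194 / (0.85·0.5194 + 0.1·0.4806) ≈ 0.9018
After 'flag': P(spam) = 0.85·0.9018 / (0.85·0.9018 + 0.1·0.0982) ≈ 0.9874

0.9874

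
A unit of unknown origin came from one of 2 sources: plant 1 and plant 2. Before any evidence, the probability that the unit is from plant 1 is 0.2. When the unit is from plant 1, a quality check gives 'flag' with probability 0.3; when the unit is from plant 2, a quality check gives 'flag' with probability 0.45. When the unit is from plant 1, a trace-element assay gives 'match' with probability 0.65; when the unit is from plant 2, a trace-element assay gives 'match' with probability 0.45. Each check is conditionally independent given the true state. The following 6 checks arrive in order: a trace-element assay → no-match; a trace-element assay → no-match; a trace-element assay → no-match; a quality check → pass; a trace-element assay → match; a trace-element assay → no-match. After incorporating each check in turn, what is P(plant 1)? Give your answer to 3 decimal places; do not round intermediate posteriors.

Each posterior becomes the prior for the next update.
After a trace-element assay='no-match': P(plant 1) = 0.35·0.2000 / (0.35·0.2000 + 0.55·0.8000) ≈ 0.1373
After a trace-element assay='no-match': P(plant 1) = 0.35·0.1373 / (0.35·0.1373 + 0.55·0.8627) ≈ 0.0919
After a trace-element assay='no-match': P(plant 1) = 0.35·0.0919 / (0.35·0.0919 + 0.55·0.9081) ≈ 0.0605
After a quality check='pass': P(plant 1) = 0.7·0.0605 / (0.7·0.0605 + 0.55·0.9395) ≈ 0.0758
After a trace-element assay='match': P(plant 1) = 0.65·0.0758 / (0.65·0.0758 + 0.45·0.9242) ≈ 0.1059
After a trace-element assay='no-match': P(plant 1) = 0.35·0.1059 / (0.35·0.1059 + 0.55·0.8941) ≈ 0.0701

0.070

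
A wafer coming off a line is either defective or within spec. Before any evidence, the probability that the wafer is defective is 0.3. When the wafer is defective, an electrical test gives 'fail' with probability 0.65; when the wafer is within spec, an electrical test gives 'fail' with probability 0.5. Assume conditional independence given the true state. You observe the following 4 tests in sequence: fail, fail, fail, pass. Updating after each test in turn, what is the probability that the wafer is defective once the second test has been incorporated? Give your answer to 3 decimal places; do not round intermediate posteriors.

0.420

After 'fail': P(defective) = 0.65·0.3000 / (0.65·0.3000 + 0.5·0.7000) ≈ 0.3578
After 'fail': P(defective) = 0.65·0.3578 / (0.65·0.3578 + 0.5·0.6422) ≈ 0.4200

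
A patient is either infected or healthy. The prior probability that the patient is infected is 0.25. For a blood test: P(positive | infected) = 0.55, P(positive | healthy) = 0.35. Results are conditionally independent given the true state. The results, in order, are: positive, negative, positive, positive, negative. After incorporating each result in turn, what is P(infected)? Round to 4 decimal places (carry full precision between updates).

0.3827

After 'positive': P(infected) = 0.55·0.2500 / (0.55·0.2500 + 0.35·0.7500) ≈ 0.3438
After 'negative': P(infected) = 0.45·0.3438 / (0.45·0.3438 + 0.65·0.6562) ≈ 0.2661
After 'positive': P(infected) = 0.55·0.2661 / (0.55·0.2661 + 0.35·0.7339) ≈ 0.3630
After 'positive': P(infected) = 0.55·0.3630 / (0.55·0.3630 + 0.35·0.6370) ≈ 0.4724
After 'negative': P(infected) = 0.45·0.4724 / (0.45·0.4724 + 0.65·0.5276) ≈ 0.3827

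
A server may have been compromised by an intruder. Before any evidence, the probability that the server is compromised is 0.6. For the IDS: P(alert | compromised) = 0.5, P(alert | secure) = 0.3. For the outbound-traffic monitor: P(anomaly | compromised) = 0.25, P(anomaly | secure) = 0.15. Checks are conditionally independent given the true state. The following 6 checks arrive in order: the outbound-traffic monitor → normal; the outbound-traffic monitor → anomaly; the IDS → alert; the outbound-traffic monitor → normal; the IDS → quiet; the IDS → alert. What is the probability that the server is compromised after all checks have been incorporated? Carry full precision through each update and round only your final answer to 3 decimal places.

0.794

After the outbound-traffic monitor='normal': P(compromised) = 0.75·0.6000 / (0.75·0.6000 + 0.85·0.4000) ≈ 0.5696
After the outbound-traffic monitor='anomaly': P(compromised) = 0.25·0.5696 / (0.25·0.5696 + 0.15·0.4304) ≈ 0.6881
After the IDS='alert': P(compromised) = 0.5·0.6881 / (0.5·0.6881 + 0.3·0.3119) ≈ 0.7862
After the outbound-traffic monitor='normal': P(compromised) = 0.75·0.7862 / (0.75·0.7862 + 0.85·0.2138) ≈ 0.7644
After the IDS='quiet': P(compromised) = 0.5·0.7644 / (0.5·0.7644 + 0.7·0.2356) ≈ 0.6985
After the IDS='alert': P(compromised) = 0.5·0.6985 / (0.5·0.6985 + 0.3·0.3015) ≈ 0.7943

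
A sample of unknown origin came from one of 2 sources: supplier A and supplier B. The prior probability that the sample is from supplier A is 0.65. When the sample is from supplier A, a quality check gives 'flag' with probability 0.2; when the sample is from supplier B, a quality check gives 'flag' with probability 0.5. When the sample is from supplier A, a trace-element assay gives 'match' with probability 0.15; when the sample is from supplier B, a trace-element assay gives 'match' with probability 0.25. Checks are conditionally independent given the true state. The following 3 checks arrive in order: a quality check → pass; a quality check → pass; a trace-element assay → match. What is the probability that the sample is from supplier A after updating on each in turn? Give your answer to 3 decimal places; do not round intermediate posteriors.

After a quality check='pass': P(supplier A) = 0.8·0.6500 / (0.8·0.6500 + 0.5·0.3500) ≈ 0.7482
After a quality check='pass': P(supplier A) = 0.8·0.7482 / (0.8·0.7482 + 0.5·0.2518) ≈ 0.8262
After a trace-element assay='match': P(supplier A) = 0.15·0.8262 / (0.15·0.8262 + 0.25·0.1738) ≈ 0.7404

0.740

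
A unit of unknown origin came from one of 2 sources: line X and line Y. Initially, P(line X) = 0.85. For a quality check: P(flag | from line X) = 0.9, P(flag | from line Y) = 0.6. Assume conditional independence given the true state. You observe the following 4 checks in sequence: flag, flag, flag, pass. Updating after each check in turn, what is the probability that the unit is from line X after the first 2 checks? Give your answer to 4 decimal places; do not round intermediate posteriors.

Each posterior becomes the prior for the next update.
After 'flag': P(line X) = 0.9·0.8500 / (0.9·0.8500 + 0.6·0.1500) ≈ 0.8947
After 'flag': P(line X) = 0.9·0.8947 / (0.9·0.8947 + 0.6·0.1053) ≈ 0.9273

0.9273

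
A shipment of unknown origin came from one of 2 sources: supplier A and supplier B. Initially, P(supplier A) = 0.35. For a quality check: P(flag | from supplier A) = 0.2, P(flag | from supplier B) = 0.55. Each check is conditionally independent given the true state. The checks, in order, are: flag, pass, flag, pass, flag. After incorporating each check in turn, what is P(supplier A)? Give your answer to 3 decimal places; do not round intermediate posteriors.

0.076

After 'flag': P(supplier A) = 0.2·0.3500 / (0.2·0.3500 + 0.55·0.6500) ≈ 0.1637
After 'pass': P(supplier A) = 0.8·0.1637 / (0.8·0.1637 + 0.45·0.8363) ≈ 0.2582
After 'flag': P(supplier A) = 0.2·0.2582 / (0.2·0.2582 + 0.55·0.7418) ≈ 0.1124
After 'pass': P(supplier A) = 0.8·0.1124 / (0.8·0.1124 + 0.45·0.8876) ≈ 0.1837
After 'flag': P(supplier A) = 0.2·0.1837 / (0.2·0.1837 + 0.55·0.8163) ≈ 0.0756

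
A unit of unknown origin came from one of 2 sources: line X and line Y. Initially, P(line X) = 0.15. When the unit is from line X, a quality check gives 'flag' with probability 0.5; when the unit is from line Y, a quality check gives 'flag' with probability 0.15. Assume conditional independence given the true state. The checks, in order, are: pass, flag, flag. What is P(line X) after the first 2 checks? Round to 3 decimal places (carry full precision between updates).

After 'pass': P(line X) = 0.5·0.1500 / (0.5·0.1500 + 0.85·0.8500) ≈ 0.0940
After 'flag': P(line X) = 0.5·0.0940 / (0.5·0.0940 + 0.15·0.9060) ≈ 0.2571

0.257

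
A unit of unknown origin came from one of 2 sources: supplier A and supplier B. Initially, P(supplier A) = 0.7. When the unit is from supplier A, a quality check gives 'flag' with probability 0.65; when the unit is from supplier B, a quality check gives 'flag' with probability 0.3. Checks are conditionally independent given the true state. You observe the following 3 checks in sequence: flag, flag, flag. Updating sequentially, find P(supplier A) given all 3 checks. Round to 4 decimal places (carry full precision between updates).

After 'flag': P(supplier A) = 0.65·0.7000 / (0.65·0.7000 + 0.3·0.3000) ≈ 0.8349
After 'flag': P(supplier A) = 0.65·0.8349 / (0.65·0.8349 + 0.3·0.1651) ≈ 0.9163
After 'flag': P(supplier A) = 0.65·0.9163 / (0.65·0.9163 + 0.3·0.0837) ≈ 0.9596

0.9596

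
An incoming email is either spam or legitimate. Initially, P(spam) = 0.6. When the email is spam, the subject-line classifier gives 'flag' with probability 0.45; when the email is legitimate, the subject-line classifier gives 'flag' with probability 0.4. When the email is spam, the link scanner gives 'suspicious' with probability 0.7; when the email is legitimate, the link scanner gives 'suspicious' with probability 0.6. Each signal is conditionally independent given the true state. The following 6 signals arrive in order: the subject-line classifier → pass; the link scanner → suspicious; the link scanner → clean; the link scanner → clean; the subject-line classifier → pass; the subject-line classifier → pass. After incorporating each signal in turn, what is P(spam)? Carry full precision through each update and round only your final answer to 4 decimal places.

0.4312

After the subject-line classifier='pass': P(spam) = 0.55·0.6000 / (0.55·0.6000 + 0.6·0.4000) ≈ 0.5789
After the link scanner='suspicious': P(spam) = 0.7·0.5789 / (0.7·0.5789 + 0.6·0.4211) ≈ 0.6160
After the link scanner='clean': P(spam) = 0.3·0.6160 / (0.3·0.6160 + 0.4·0.3840) ≈ 0.5461
After the link scanner='clean': P(spam) = 0.3·0.5461 / (0.3·0.5461 + 0.4·0.4539) ≈ 0.4743
After the subject-line classifier='pass': P(spam) = 0.55·0.4743 / (0.55·0.4743 + 0.6·0.5257) ≈ 0.4527
After the subject-line classifier='pass': P(spam) = 0.55·0.4527 / (0.55·0.4527 + 0.6·0.5473) ≈ 0.4312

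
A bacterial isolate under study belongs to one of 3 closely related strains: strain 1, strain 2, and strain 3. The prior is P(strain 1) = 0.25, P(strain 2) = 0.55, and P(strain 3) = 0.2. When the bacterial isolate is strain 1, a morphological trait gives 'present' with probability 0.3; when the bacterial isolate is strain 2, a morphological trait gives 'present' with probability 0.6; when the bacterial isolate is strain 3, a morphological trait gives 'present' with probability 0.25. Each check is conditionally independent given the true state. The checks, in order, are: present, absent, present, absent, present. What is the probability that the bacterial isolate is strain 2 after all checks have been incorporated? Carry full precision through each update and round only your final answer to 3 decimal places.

After 'present': normaliser = 0.3·0.2500 + 0.6·0.5500 + 0.25·0.2000; P(strain 1) ≈ 0.1648, P(strain 2) ≈ 0.7253, P(strain 3) ≈ 0.1099
After 'absent': normaliser = 0.7·0.1648 + 0.4·0.7253 + 0.75·0.1099; P(strain 1) ≈ 0.2365, P(strain 2) ≈ 0.5946, P(strain 3) ≈ 0.1689
After 'present': normaliser = 0.3·0.2365 + 0.6·0.5946 + 0.25·0.1689; P(strain 1) ≈ 0.1510, P(strain 2) ≈ 0.7592, P(strain 3) ≈ 0.0899
After 'absent': normaliser = 0.7·0.1510 + 0.4·0.7592 + 0.75·0.0899; P(strain 1) ≈ 0.2217, P(strain 2) ≈ 0.6370, P(strain 3) ≈ 0.1414
After 'present': normaliser = 0.3·0.2217 + 0.6·0.6370 + 0.25·0.1414; P(strain 1) ≈ 0.1374, P(strain 2) ≈ 0.7896, P(strain 3) ≈ 0.0730

0.790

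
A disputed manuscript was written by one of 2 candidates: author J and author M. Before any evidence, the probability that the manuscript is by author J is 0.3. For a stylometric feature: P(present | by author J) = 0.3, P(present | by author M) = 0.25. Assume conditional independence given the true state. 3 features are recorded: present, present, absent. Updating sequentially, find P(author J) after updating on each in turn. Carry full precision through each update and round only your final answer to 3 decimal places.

0.365

After 'present': P(author J) = 0.3·0.3000 / (0.3·0.3000 + 0.25·0.7000) ≈ 0.3396
After 'present': P(author J) = 0.3·0.3396 / (0.3·0.3396 + 0.25·0.6604) ≈ 0.3816
After 'absent': P(author J) = 0.7·0.3816 / (0.7·0.3816 + 0.75·0.6184) ≈ 0.3655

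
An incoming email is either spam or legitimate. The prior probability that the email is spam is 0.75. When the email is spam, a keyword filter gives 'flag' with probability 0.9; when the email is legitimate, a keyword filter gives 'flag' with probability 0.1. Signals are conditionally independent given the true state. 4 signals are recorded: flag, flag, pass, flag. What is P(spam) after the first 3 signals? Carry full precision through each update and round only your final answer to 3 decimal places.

After 'flag': P(spam) = 0.9·0.7500 / (0.9·0.7500 + 0.1·0.2500) ≈ 0.9643
After 'flag': P(spam) = 0.9·0.9643 / (0.9·0.9643 + 0.1·0.0357) ≈ 0.9959
After 'pass': P(spam) = 0.1·0.9959 / (0.1·0.9959 + 0.9·0.0041) ≈ 0.9643

0.964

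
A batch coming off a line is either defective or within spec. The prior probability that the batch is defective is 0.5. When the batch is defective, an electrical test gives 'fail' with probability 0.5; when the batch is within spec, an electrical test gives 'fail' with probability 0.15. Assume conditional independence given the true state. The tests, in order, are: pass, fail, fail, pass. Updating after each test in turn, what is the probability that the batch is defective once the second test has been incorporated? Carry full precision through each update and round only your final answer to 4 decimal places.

Apply Bayes' rule sequentially, carrying P(defective) forward.
After 'pass': P(defective) = 0.5·0.5000 / (0.5·0.5000 + 0.85·0.5000) ≈ 0.3704
After 'fail': P(defective) = 0.5·0.3704 / (0.5·0.3704 + 0.15·0.6296) ≈ 0.6623

0.6623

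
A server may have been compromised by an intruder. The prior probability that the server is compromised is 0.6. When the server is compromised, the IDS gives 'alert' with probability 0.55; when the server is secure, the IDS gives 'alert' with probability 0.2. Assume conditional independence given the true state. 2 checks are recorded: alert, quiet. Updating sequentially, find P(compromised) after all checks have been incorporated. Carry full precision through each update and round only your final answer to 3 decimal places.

0.699

After 'alert': P(compromised) = 0.55·0.6000 / (0.55·0.6000 + 0.2·0.4000) ≈ 0.8049
After 'quiet': P(compromised) = 0.45·0.8049 / (0.45·0.8049 + 0.8·0.1951) ≈ 0.6988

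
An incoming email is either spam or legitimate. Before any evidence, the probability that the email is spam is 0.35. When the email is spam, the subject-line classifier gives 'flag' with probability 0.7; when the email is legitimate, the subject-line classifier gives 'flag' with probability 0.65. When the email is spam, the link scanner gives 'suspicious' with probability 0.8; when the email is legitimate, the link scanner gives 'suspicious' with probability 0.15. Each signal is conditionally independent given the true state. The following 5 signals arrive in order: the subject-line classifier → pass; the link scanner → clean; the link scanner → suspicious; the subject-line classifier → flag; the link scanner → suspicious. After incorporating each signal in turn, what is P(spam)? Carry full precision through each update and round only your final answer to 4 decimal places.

0.7689

Each posterior becomes the prior for the next update.
After the subject-line classifier='pass': P(spam) = 0.3·0.3500 / (0.3·0.3500 + 0.35·0.6500) ≈ 0.3158
After the link scanner='clean': P(spam) = 0.2·0.3158 / (0.2·0.3158 + 0.85·0.6842) ≈ 0.0980
After the link scanner='suspicious': P(spam) = 0.8·0.0980 / (0.8·0.0980 + 0.15·0.9020) ≈ 0.3668
After the subject-line classifier='flag': P(spam) = 0.7·0.3668 / (0.7·0.3668 + 0.65·0.6332) ≈ 0.3841
After the link scanner='suspicious': P(spam) = 0.8·0.3841 / (0.8·0.3841 + 0.15·0.6159) ≈ 0.7689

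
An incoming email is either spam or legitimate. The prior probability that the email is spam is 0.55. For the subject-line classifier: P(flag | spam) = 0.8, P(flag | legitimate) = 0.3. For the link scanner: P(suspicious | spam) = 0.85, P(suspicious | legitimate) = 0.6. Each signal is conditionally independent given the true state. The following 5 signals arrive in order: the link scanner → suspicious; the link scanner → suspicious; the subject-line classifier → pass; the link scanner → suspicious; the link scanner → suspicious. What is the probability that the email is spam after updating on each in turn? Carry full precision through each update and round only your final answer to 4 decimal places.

Each posterior becomes the prior for the next update.
After the link scanner='suspicious': P(spam) = 0.85·0.5500 / (0.85·0.5500 + 0.6·0.4500) ≈ 0.6339
After the link scanner='suspicious': P(spam) = 0.85·0.6339 / (0.85·0.6339 + 0.6·0.3661) ≈ 0.7104
After the subject-line classifier='pass': P(spam) = 0.2·0.7104 / (0.2·0.7104 + 0.7·0.2896) ≈ 0.4121
After the link scanner='suspicious': P(spam) = 0.85·0.4121 / (0.85·0.4121 + 0.6·0.5879) ≈ 0.4982
After the link scanner='suspicious': P(spam) = 0.85·0.4982 / (0.85·0.4982 + 0.6·0.5018) ≈ 0.5845

0.5845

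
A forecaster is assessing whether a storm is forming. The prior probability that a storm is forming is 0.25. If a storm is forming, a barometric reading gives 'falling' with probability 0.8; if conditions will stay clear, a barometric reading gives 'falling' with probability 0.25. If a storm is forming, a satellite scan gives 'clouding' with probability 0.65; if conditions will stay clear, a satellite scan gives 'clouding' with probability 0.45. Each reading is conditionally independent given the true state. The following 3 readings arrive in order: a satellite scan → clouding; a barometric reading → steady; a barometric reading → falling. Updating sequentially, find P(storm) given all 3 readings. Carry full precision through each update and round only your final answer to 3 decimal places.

Apply Bayes' rule sequentially, carrying P(storm) forward.
After a satellite scan='clouding': P(storm) = 0.65·0.2500 / (0.65·0.2500 + 0.45·0.7500) ≈ 0.3250
After a barometric reading='steady': P(storm) = 0.2·0.3250 / (0.2·0.3250 + 0.75·0.6750) ≈ 0.1138
After a barometric reading='falling': P(storm) = 0.8·0.1138 / (0.8·0.1138 + 0.25·0.8862) ≈ 0.2912

0.291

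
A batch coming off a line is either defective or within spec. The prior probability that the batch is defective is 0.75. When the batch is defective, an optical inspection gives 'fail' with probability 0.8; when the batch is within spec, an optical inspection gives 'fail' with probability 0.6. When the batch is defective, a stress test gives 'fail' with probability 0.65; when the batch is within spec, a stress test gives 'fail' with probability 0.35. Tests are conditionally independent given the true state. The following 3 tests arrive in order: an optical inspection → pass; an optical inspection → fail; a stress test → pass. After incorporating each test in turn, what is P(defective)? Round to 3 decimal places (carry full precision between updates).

Apply Bayes' rule sequentially, carrying P(defective) forward.
After an optical inspection='pass': P(defective) = 0.2·0.7500 / (0.2·0.7500 + 0.4·0.2500) ≈ 0.6000
After an optical inspection='fail': P(defective) = 0.8·0.6000 / (0.8·0.6000 + 0.6·0.4000) ≈ 0.6667
After a stress test='pass': P(defective) = 0.35·0.6667 / (0.35·0.6667 + 0.65·0.3333) ≈ 0.5185

0.519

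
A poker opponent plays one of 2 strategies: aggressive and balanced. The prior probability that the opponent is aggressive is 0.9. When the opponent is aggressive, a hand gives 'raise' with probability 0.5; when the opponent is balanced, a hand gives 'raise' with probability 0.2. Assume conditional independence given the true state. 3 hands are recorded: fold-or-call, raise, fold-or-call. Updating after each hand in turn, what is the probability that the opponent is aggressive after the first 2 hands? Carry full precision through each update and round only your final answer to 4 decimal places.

After 'fold-or-call': P(aggressive) = 0.5·0.9000 / (0.5·0.9000 + 0.8·0.1000) ≈ 0.8491
After 'raise': P(aggressive) = 0.5·0.8491 / (0.5·0.8491 + 0.2·0.1509) ≈ 0.9336

0.9336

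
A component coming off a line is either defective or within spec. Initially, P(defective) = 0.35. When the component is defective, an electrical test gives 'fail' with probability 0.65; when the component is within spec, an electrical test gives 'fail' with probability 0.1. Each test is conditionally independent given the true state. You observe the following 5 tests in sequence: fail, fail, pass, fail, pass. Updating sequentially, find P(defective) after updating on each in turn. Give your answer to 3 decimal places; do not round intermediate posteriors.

0.957

After 'fail': P(defective) = 0.65·0.3500 / (0.65·0.3500 + 0.1·0.6500) ≈ 0.7778
After 'fail': P(defective) = 0.65·0.7778 / (0.65·0.7778 + 0.1·0.2222) ≈ 0.9579
After 'pass': P(defective) = 0.35·0.9579 / (0.35·0.9579 + 0.9·0.0421) ≈ 0.8984
After 'fail': P(defective) = 0.65·0.8984 / (0.65·0.8984 + 0.1·0.1016) ≈ 0.9829
After 'pass': P(defective) = 0.35·0.9829 / (0.35·0.9829 + 0.9·0.0171) ≈ 0.9572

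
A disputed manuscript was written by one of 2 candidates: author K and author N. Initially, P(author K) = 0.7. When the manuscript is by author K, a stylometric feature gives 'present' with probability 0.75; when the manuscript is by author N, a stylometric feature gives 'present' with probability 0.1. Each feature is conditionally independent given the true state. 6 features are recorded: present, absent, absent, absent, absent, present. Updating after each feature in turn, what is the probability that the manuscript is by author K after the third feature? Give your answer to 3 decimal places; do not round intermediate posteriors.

After 'present': P(author K) = 0.75·0.7000 / (0.75·0.7000 + 0.1·0.3000) ≈ 0.9459
After 'absent': P(author K) = 0.25·0.9459 / (0.25·0.9459 + 0.9·0.0541) ≈ 0.8294
After 'absent': P(author K) = 0.25·0.8294 / (0.25·0.8294 + 0.9·0.1706) ≈ 0.5745

0.575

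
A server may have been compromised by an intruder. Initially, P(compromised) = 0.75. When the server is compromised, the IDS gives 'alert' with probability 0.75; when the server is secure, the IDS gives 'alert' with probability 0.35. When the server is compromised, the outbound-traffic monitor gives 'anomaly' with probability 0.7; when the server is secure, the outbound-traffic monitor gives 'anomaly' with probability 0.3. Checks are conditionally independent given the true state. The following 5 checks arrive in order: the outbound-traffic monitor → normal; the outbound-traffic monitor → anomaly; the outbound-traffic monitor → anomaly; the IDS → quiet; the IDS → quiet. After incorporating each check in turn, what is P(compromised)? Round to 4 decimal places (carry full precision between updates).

0.5087

After the outbound-traffic monitor='normal': P(compromised) = 0.3·0.7500 / (0.3·0.7500 + 0.7·0.2500) ≈ 0.5625
After the outbound-traffic monitor='anomaly': P(compromised) = 0.7·0.5625 / (0.7·0.5625 + 0.3·0.4375) ≈ 0.7500
After the outbound-traffic monitor='anomaly': P(compromised) = 0.7·0.7500 / (0.7·0.7500 + 0.3·0.2500) ≈ 0.8750
After the IDS='quiet': P(compromised) = 0.25·0.8750 / (0.25·0.8750 + 0.65·0.1250) ≈ 0.7292
After the IDS='quiet': P(compromised) = 0.25·0.7292 / (0.25·0.7292 + 0.65·0.2708) ≈ 0.5087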